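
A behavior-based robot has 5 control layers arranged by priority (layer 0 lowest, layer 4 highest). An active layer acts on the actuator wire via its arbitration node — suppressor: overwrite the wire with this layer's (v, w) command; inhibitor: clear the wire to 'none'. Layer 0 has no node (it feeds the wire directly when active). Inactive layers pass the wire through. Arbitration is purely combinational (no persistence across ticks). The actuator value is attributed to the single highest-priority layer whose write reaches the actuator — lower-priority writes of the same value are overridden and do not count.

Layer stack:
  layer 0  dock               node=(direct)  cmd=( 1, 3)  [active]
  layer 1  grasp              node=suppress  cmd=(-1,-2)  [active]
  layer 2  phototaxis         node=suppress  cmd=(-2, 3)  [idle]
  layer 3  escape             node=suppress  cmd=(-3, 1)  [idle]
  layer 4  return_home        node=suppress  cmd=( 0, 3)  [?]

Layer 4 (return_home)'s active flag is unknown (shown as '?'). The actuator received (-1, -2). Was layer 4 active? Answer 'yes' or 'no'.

If layer 4 is active=yes:
  actuator would be (0, 3)
If layer 4 is active=no:
  actuator would be (-1, -2)
Observed (-1, -2), so layer 4 was idle.

no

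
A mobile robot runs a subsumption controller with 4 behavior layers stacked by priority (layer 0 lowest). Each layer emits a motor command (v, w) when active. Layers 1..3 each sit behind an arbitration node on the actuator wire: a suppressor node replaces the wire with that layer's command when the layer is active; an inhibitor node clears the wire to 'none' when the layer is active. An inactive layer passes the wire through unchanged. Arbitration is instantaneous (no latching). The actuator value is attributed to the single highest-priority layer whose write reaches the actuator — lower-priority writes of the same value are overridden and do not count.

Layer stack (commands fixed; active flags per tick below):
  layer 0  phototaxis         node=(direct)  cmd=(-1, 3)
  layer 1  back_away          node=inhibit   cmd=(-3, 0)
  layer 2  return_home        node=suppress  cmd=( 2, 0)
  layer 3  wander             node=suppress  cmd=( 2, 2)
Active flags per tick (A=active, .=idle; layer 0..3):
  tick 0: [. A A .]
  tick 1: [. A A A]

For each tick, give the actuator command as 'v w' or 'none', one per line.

2 0
2 2

tick 0:
  [0] phototaxis off; wire := none
  [1] back_away on (inhibit); wire := none
  [2] return_home on (suppress); wire := (2, 0)
  [3] wander off; pass (2, 0)
  output (2, 0)
tick 1:
  [0] phototaxis off; wire := none
  [1] back_away on (inhibit); wire := none
  [2] return_home on (suppress); wire := (2, 0)
  [3] wander on (suppress); wire := (2, 2)
  output (2, 2)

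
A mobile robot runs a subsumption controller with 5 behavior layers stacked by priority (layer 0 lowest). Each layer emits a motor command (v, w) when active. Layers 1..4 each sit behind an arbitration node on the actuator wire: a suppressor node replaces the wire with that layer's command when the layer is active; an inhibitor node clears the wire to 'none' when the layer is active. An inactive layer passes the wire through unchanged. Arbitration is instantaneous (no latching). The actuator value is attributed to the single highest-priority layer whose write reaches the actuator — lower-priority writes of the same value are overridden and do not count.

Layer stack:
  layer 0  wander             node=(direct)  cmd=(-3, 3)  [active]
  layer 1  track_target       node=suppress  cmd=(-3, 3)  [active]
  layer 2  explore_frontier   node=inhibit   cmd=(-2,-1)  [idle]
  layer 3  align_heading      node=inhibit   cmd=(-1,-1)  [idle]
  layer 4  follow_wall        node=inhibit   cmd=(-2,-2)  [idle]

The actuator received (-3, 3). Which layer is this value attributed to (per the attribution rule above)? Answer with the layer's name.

layer 0 (wander) active — direct: (-3, 3)
layer 1 (track_target) active — suppresses: (-3, 3)
layer 2 (explore_frontier) idle — unchanged: (-3, 3)
layer 3 (align_heading) idle — unchanged: (-3, 3)
layer 4 (follow_wall) idle — unchanged: (-3, 3)
→ actuator (-3, 3)
last writer: layer 1 = track_target

track_target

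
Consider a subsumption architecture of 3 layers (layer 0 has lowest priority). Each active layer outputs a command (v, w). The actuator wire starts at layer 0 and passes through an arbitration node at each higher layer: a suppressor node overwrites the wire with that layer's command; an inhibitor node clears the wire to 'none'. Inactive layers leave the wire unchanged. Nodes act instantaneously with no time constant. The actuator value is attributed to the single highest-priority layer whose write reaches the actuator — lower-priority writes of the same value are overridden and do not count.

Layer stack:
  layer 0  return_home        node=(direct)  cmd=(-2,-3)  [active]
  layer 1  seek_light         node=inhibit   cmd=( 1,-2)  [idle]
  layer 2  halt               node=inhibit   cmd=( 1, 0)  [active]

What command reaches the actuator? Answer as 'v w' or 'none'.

none

[0] return_home on; wire := (-2, -3)
[1] seek_light off; pass (-2, -3)
[2] halt on (inhibit); wire := none
output none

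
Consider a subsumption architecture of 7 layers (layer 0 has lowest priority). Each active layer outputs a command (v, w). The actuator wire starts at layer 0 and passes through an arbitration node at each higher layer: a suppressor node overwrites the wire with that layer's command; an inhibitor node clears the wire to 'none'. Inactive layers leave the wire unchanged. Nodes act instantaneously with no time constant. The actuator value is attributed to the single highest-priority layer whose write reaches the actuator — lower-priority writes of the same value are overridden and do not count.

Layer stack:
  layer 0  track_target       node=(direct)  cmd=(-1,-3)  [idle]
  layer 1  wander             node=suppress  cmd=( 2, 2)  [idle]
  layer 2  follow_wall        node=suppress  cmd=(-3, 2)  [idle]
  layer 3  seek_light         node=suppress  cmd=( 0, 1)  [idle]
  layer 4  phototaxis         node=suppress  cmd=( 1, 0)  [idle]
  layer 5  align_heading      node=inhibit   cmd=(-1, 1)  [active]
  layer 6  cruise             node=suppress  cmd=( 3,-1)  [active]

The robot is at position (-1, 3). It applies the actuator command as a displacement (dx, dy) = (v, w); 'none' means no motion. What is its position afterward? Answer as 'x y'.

2 2

[0] track_target off; wire := none
[1] wander off; pass none
[2] follow_wall off; pass none
[3] seek_light off; pass none
[4] phototaxis off; pass none
[5] align_heading on (inhibit); wire := none
[6] cruise on (suppress); wire := (3, -1)
output (3, -1)
position: (-1, 3) + (3, -1) = (2, 2)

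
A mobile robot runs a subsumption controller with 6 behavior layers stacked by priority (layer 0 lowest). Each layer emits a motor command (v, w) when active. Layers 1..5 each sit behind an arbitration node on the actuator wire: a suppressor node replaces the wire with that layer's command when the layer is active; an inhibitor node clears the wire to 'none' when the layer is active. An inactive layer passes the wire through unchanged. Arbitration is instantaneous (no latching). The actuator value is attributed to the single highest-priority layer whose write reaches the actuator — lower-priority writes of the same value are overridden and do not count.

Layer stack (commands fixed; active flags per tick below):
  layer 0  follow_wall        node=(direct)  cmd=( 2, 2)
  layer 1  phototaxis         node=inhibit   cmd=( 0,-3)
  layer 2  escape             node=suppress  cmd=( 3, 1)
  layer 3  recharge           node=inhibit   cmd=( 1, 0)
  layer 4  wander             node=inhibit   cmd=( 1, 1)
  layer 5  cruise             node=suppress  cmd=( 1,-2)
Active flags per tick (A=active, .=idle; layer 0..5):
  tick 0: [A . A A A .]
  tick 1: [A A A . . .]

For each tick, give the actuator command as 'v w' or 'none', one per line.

none
3 1

tick 0:
  [0] follow_wall on; wire := (2, 2)
  [1] phototaxis off; pass (2, 2)
  [2] escape on (suppress); wire := (3, 1)
  [3] recharge on (inhibit); wire := none
  [4] wander on (inhibit); wire := none
  [5] cruise off; pass none
  output none
tick 1:
  [0] follow_wall on; wire := (2, 2)
  [1] phototaxis on (inhibit); wire := none
  [2] escape on (suppress); wire := (3, 1)
  [3] recharge off; pass (3, 1)
  [4] wander off; pass (3, 1)
  [5] cruise off; pass (3, 1)
  output (3, 1)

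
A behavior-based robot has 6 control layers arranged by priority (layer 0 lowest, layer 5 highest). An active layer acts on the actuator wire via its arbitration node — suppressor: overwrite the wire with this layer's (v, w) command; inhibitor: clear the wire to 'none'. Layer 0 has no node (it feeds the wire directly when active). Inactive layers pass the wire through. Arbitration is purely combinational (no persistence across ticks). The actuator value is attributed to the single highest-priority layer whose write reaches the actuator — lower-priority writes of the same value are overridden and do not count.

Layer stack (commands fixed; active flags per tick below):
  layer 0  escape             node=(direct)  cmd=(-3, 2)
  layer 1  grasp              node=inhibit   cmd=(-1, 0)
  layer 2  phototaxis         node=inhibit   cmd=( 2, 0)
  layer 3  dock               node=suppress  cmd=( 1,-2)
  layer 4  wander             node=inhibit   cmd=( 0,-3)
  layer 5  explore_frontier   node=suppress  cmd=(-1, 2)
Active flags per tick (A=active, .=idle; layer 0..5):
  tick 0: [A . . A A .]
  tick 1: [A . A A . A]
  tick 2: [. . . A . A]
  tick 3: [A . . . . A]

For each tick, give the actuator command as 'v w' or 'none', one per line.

none
-1 2
-1 2
-1 2

tick 0:
  L0 escape: active, feeds wire = (-3, 2)
  L1 grasp: idle → wire stays (-3, 2)
  L2 phototaxis: idle → wire stays (-3, 2)
  L3 dock: active, suppressor → wire = (1, -2)
  L4 wander: active, inhibitor → wire = none
  L5 explore_frontier: idle → wire stays none
  actuator = none
tick 1:
  L0 escape: active, feeds wire = (-3, 2)
  L1 grasp: idle → wire stays (-3, 2)
  L2 phototaxis: active, inhibitor → wire = none
  L3 dock: active, suppressor → wire = (1, -2)
  L4 wander: idle → wire stays (1, -2)
  L5 explore_frontier: active, suppressor → wire = (-1, 2)
  actuator = (-1, 2)
tick 2:
  L0 escape: idle → wire = none
  L1 grasp: idle → wire stays none
  L2 phototaxis: idle → wire stays none
  L3 dock: active, suppressor → wire = (1, -2)
  L4 wander: idle → wire stays (1, -2)
  L5 explore_frontier: active, suppressor → wire = (-1, 2)
  actuator = (-1, 2)
tick 3:
  L0 escape: active, feeds wire = (-3, 2)
  L1 grasp: idle → wire stays (-3, 2)
  L2 phototaxis: idle → wire stays (-3, 2)
  L3 dock: idle → wire stays (-3, 2)
  L4 wander: idle → wire stays (-3, 2)
  L5 explore_frontier: active, suppressor → wire = (-1, 2)
  actuator = (-1, 2)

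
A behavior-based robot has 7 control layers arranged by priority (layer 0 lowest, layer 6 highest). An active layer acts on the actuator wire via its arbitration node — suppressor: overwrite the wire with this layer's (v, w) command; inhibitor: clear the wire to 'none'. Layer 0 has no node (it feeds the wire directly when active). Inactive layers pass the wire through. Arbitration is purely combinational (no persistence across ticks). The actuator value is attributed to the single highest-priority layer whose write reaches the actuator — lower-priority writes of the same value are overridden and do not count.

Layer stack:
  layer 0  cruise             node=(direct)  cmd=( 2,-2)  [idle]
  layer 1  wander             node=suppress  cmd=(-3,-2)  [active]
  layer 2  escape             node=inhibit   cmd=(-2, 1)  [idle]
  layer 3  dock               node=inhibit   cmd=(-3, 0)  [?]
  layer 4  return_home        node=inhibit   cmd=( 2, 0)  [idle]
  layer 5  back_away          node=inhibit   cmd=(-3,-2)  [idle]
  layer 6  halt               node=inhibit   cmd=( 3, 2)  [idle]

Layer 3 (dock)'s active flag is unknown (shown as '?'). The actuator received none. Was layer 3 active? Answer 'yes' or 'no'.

If layer 3 is active=yes:
  actuator would be none
If layer 3 is active=no:
  actuator would be (-3, -2)
Observed none, so layer 3 was active.

yes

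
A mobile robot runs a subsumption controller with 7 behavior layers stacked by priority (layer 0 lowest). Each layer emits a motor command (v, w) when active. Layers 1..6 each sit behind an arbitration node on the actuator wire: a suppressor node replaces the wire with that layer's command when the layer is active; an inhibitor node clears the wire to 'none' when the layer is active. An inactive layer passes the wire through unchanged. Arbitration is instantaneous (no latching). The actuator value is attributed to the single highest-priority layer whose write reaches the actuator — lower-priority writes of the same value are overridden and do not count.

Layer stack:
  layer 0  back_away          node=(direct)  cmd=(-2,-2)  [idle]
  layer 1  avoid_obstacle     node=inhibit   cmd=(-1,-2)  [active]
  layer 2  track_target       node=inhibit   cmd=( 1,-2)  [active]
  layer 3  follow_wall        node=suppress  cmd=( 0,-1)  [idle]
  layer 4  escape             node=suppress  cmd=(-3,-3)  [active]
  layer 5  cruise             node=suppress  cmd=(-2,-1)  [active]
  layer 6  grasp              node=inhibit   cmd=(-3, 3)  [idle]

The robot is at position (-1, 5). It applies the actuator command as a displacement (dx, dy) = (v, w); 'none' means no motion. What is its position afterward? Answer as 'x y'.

[0] back_away off; wire := none
[1] avoid_obstacle on (inhibit); wire := none
[2] track_target on (inhibit); wire := none
[3] follow_wall off; pass none
[4] escape on (suppress); wire := (-3, -3)
[5] cruise on (suppress); wire := (-2, -1)
[6] grasp off; pass (-2, -1)
output (-2, -1)
position: (-1, 5) + (-2, -1) = (-3, 4)

-3 4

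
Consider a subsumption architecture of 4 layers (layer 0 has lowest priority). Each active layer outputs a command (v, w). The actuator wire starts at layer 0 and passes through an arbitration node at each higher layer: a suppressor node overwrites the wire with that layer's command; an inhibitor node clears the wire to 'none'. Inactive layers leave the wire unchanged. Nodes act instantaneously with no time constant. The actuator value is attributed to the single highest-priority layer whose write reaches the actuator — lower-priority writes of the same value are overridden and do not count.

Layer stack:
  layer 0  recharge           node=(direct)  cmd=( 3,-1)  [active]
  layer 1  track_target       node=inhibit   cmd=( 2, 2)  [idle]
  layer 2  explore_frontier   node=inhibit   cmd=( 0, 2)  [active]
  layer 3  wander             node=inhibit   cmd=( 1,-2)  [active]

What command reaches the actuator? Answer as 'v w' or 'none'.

none

[0] recharge on; wire := (3, -1)
[1] track_target off; pass (3, -1)
[2] explore_frontier on (inhibit); wire := none
[3] wander on (inhibit); wire := none
output none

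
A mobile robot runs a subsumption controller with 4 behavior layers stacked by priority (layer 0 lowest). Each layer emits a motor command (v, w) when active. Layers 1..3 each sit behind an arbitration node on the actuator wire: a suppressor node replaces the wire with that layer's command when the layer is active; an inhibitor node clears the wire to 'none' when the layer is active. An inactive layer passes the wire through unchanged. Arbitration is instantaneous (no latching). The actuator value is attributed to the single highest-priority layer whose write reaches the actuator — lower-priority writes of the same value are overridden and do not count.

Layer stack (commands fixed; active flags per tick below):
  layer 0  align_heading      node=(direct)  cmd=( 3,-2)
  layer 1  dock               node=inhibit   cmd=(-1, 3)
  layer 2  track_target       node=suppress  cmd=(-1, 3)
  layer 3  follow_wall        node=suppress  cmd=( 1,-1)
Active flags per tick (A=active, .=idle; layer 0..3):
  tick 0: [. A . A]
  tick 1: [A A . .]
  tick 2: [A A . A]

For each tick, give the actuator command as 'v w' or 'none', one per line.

1 -1
none
1 -1

tick 0:
  L0 align_heading: idle → wire = none
  L1 dock: active, inhibitor → wire = none
  L2 track_target: idle → wire stays none
  L3 follow_wall: active, suppressor → wire = (1, -1)
  actuator = (1, -1)
tick 1:
  L0 align_heading: active, feeds wire = (3, -2)
  L1 dock: active, inhibitor → wire = none
  L2 track_target: idle → wire stays none
  L3 follow_wall: idle → wire stays none
  actuator = none
tick 2:
  L0 align_heading: active, feeds wire = (3, -2)
  L1 dock: active, inhibitor → wire = none
  L2 track_target: idle → wire stays none
  L3 follow_wall: active, suppressor → wire = (1, -1)
  actuator = (1, -1)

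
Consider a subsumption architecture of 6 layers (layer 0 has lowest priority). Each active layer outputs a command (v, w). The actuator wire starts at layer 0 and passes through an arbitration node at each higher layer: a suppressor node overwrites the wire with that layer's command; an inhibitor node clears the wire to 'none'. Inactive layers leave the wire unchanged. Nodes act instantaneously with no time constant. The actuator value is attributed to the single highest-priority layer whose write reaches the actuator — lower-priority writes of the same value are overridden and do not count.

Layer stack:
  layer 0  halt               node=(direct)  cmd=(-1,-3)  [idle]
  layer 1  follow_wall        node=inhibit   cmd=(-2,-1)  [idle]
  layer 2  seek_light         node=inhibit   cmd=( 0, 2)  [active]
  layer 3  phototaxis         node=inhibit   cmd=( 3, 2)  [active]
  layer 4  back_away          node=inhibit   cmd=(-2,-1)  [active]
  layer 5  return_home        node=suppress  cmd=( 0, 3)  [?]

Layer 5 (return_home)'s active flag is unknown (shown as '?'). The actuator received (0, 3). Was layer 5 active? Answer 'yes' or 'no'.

If layer 5 is active=yes:
  actuator would be (0, 3)
If layer 5 is active=no:
  actuator would be none
Observed (0, 3), so layer 5 was active.

yes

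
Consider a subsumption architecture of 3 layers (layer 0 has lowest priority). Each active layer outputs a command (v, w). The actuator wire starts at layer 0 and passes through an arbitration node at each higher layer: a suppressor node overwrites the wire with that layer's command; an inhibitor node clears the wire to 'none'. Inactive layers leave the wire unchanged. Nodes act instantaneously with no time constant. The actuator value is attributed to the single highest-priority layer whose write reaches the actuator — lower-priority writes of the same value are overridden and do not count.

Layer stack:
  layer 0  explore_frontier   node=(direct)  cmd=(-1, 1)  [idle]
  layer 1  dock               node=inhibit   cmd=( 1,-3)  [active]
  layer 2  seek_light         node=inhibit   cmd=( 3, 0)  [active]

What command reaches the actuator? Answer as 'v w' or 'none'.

[0] explore_frontier off; wire := none
[1] dock on (inhibit); wire := none
[2] seek_light on (inhibit); wire := none
output none

none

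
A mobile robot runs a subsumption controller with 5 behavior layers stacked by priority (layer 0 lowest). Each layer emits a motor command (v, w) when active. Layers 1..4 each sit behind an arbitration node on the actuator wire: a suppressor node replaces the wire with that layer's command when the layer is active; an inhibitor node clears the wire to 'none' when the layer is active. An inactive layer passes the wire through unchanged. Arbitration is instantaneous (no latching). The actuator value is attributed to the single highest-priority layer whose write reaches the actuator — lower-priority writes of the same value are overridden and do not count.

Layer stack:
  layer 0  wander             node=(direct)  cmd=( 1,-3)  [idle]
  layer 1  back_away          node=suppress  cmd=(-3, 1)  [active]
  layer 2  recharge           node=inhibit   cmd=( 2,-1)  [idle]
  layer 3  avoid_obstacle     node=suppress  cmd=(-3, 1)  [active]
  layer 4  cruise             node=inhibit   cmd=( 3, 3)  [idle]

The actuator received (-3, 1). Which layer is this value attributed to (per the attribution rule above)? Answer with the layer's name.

[0] wander off; wire := none
[1] back_away on (suppress); wire := (-3, 1)
[2] recharge off; pass (-3, 1)
[3] avoid_obstacle on (suppress); wire := (-3, 1)
[4] cruise off; pass (-3, 1)
output (-3, 1)
last writer: layer 3 = avoid_obstacle

avoid_obstacle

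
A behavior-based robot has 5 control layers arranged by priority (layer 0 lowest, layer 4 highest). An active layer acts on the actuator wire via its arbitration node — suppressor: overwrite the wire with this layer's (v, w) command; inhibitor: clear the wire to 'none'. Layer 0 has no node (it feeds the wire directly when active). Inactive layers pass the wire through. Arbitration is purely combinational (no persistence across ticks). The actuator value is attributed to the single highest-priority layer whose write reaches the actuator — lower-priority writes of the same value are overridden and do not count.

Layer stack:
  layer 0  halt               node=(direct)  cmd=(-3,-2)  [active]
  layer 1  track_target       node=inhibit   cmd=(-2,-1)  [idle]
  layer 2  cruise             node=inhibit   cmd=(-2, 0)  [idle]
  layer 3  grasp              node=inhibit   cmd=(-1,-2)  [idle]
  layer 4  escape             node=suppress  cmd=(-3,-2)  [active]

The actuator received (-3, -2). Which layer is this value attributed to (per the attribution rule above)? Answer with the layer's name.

escape

[0] halt on; wire := (-3, -2)
[1] track_target off; pass (-3, -2)
[2] cruise off; pass (-3, -2)
[3] grasp off; pass (-3, -2)
[4] escape on (suppress); wire := (-3, -2)
output (-3, -2)
last writer: layer 4 = escape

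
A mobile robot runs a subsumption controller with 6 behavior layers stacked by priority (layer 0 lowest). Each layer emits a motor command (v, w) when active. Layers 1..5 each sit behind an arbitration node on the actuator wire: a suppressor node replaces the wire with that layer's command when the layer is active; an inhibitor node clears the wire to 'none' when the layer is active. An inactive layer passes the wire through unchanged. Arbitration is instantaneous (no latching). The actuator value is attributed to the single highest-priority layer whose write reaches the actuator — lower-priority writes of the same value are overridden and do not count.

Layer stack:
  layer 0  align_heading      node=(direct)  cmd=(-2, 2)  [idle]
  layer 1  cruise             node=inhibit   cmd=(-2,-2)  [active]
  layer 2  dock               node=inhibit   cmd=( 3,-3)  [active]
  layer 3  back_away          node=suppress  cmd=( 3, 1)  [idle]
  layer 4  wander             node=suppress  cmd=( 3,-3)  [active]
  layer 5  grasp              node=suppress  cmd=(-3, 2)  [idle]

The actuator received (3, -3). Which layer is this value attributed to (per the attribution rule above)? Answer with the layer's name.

wander

L0 align_heading: idle → wire = none
L1 cruise: active, inhibitor → wire = none
L2 dock: active, inhibitor → wire = none
L3 back_away: idle → wire stays none
L4 wander: active, suppressor → wire = (3, -3)
L5 grasp: idle → wire stays (3, -3)
actuator = (3, -3)
last writer: layer 4 = wander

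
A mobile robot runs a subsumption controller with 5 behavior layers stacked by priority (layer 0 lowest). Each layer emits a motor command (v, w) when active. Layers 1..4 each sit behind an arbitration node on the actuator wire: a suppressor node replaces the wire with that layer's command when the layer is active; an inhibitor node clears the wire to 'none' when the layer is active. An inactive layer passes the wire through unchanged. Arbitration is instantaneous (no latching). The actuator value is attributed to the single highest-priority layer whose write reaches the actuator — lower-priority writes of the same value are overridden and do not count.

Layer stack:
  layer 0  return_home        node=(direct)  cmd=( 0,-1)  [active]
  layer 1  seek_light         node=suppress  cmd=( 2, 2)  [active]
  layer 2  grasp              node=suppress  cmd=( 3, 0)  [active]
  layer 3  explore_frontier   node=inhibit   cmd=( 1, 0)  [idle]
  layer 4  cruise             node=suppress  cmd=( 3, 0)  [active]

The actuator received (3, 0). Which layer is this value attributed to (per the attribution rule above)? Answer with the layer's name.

L0 return_home: active, feeds wire = (0, -1)
L1 seek_light: active, suppressor → wire = (2, 2)
L2 grasp: active, suppressor → wire = (3, 0)
L3 explore_frontier: idle → wire stays (3, 0)
L4 cruise: active, suppressor → wire = (3, 0)
actuator = (3, 0)
last writer: layer 4 = cruise

cruise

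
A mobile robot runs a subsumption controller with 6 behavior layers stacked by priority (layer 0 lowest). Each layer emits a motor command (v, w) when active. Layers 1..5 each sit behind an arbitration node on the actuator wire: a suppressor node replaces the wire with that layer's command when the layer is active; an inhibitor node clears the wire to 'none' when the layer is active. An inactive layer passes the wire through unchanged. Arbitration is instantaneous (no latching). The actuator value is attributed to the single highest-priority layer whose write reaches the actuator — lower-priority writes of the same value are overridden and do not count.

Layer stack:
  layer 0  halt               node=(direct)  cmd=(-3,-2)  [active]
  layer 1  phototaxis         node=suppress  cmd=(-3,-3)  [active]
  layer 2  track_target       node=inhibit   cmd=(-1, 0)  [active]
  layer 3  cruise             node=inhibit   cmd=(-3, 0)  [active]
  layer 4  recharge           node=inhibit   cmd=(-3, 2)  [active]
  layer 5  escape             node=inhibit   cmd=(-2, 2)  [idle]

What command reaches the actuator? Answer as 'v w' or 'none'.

none

L0 halt: active, feeds wire = (-3, -2)
L1 phototaxis: active, suppressor → wire = (-3, -3)
L2 track_target: active, inhibitor → wire = none
L3 cruise: active, inhibitor → wire = none
L4 recharge: active, inhibitor → wire = none
L5 escape: idle → wire stays none
actuator = none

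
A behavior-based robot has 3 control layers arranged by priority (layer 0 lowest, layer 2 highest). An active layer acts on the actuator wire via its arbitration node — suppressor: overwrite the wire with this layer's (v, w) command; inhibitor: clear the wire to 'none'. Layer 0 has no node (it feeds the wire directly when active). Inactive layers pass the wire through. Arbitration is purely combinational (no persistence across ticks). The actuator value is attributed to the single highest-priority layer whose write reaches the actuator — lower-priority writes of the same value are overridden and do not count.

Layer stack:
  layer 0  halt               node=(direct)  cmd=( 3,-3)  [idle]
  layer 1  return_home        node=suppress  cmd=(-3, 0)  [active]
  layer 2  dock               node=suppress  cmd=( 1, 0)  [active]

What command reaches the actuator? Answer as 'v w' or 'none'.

[0] halt off; wire := none
[1] return_home on (suppress); wire := (-3, 0)
[2] dock on (suppress); wire := (1, 0)
output (1, 0)

1 0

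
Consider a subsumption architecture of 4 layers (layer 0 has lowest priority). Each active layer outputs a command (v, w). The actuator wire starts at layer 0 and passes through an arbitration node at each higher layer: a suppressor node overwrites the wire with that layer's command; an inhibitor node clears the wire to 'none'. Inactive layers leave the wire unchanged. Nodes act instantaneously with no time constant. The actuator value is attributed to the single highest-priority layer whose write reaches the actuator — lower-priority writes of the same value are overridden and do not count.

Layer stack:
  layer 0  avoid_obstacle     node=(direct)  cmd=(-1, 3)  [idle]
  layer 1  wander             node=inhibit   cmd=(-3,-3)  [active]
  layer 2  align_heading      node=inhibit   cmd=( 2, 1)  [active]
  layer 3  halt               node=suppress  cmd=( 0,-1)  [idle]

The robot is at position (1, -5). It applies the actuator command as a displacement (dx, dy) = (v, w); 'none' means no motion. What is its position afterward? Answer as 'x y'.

1 -5

L0 avoid_obstacle: idle → wire = none
L1 wander: active, inhibitor → wire = none
L2 align_heading: active, inhibitor → wire = none
L3 halt: idle → wire stays none
actuator = none
position: (1, -5) + none = (1, -5)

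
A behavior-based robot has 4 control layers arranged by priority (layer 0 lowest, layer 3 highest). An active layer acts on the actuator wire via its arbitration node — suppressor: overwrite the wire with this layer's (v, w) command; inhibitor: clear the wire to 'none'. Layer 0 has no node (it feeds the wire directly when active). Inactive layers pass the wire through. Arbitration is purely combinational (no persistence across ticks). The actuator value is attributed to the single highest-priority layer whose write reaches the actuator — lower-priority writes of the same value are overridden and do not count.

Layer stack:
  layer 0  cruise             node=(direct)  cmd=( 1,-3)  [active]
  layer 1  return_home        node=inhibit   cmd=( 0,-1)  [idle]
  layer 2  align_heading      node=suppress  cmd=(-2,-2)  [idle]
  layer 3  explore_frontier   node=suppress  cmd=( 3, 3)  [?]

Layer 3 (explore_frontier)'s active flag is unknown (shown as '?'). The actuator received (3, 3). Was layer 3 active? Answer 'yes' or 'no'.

yes

If layer 3 is active=yes:
  actuator would be (3, 3)
If layer 3 is active=no:
  actuator would be (1, -3)
Observed (3, 3), so layer 3 was active.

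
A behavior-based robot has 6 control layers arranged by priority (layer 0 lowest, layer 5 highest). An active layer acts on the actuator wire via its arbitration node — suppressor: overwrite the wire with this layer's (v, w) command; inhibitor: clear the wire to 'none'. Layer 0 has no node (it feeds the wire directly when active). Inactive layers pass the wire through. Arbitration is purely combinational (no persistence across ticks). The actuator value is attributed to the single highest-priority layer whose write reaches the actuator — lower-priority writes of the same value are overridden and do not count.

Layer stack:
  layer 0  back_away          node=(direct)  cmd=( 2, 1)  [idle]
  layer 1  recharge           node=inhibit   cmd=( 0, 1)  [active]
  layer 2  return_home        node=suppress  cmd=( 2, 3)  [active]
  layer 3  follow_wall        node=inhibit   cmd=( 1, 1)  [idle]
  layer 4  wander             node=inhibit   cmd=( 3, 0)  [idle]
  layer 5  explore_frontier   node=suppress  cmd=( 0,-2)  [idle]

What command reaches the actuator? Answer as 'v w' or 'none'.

2 3

layer 0 (back_away) idle — none
layer 1 (recharge) active — inhibits: none
layer 2 (return_home) active — suppresses: (2, 3)
layer 3 (follow_wall) idle — unchanged: (2, 3)
layer 4 (wander) idle — unchanged: (2, 3)
layer 5 (explore_frontier) idle — unchanged: (2, 3)
→ actuator (2, 3)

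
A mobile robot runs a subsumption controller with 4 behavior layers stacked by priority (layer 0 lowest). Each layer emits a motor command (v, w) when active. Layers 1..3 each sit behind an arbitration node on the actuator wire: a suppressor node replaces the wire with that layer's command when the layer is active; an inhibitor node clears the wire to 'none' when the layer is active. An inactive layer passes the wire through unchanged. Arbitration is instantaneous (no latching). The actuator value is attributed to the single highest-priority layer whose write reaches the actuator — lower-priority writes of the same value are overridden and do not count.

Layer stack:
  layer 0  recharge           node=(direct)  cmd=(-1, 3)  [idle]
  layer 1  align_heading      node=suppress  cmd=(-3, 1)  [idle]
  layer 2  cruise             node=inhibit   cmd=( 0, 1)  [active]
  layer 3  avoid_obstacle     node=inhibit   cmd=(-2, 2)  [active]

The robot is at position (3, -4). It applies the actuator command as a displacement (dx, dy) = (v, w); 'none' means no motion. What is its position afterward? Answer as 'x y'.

[0] recharge off; wire := none
[1] align_heading off; pass none
[2] cruise on (inhibit); wire := none
[3] avoid_obstacle on (inhibit); wire := none
output none
position: (3, -4) + none = (3, -4)

3 -4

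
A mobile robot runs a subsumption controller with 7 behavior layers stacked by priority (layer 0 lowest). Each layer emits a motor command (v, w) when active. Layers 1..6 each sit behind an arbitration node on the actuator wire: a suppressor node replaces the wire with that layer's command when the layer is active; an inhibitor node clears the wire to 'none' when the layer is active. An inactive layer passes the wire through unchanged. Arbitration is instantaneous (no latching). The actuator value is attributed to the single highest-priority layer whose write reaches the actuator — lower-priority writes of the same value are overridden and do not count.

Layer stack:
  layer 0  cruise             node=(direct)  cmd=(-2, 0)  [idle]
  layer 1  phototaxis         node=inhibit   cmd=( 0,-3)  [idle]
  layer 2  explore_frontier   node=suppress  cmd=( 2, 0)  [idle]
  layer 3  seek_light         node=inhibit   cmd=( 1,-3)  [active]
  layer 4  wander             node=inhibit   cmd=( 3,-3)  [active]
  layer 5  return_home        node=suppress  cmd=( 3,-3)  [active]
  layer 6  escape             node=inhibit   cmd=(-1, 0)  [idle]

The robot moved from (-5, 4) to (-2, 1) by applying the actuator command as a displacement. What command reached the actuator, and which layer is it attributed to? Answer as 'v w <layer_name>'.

displacement = (-2, 1) − (-5, 4) = (3, -3)
[0] cruise off; wire := none
[1] phototaxis off; pass none
[2] explore_frontier off; pass none
[3] seek_light on (inhibit); wire := none
[4] wander on (inhibit); wire := none
[5] return_home on (suppress); wire := (3, -3)
[6] escape off; pass (3, -3)
output (3, -3) — from layer 5 (return_home)

3 -3 return_home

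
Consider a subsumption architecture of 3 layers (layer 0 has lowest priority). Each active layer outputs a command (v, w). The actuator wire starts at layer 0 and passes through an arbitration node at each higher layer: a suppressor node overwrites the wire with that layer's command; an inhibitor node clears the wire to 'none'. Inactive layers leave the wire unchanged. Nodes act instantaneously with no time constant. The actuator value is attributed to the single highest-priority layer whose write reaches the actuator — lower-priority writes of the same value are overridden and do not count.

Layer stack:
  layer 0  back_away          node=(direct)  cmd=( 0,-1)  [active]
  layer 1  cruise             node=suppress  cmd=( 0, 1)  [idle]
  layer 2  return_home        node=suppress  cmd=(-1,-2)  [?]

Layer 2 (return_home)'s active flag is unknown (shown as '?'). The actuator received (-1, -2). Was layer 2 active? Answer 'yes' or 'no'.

yes

If layer 2 is active=yes:
  actuator would be (-1, -2)
If layer 2 is active=no:
  actuator would be (0, -1)
Observed (-1, -2), so layer 2 was active.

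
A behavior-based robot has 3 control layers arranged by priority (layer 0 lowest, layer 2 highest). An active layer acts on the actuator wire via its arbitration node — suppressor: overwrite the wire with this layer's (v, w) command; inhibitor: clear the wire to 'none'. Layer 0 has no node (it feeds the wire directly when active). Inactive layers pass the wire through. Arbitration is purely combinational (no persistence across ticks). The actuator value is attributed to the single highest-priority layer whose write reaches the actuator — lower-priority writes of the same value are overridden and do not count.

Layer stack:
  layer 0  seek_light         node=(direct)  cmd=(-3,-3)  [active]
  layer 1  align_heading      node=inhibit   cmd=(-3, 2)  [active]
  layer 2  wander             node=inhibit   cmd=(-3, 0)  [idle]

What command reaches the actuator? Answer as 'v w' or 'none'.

none

layer 0 (seek_light) active — direct: (-3, -3)
layer 1 (align_heading) active — inhibits: none
layer 2 (wander) idle — unchanged: none
→ actuator none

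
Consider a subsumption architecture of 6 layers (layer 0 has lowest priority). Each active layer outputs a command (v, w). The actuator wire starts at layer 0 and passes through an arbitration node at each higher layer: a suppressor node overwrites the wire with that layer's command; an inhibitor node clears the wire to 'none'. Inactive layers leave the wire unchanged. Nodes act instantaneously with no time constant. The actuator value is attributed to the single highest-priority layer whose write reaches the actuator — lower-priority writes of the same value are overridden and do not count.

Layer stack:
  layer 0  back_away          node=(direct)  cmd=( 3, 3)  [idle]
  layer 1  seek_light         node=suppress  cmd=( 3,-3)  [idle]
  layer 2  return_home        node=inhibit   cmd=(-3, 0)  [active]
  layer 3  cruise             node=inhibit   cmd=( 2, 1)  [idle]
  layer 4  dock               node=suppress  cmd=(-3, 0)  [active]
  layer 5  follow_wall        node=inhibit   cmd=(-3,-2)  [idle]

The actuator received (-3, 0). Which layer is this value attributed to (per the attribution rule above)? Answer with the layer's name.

dock

layer 0 (back_away) idle — none
layer 1 (seek_light) idle — unchanged: none
layer 2 (return_home) active — inhibits: none
layer 3 (cruise) idle — unchanged: none
layer 4 (dock) active — suppresses: (-3, 0)
layer 5 (follow_wall) idle — unchanged: (-3, 0)
→ actuator (-3, 0)
last writer: layer 4 = dock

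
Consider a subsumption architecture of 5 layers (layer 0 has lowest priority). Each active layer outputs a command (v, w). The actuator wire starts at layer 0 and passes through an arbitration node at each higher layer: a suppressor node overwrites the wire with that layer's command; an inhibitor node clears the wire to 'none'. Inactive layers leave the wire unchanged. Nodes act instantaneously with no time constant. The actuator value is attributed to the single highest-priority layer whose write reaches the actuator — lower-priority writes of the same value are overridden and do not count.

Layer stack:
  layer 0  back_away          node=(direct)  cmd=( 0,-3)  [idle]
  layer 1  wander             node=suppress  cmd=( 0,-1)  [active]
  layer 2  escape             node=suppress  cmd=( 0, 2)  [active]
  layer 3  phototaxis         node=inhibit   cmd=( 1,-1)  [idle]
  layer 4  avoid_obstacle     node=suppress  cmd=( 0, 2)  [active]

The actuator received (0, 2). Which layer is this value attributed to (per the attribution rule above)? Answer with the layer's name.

layer 0 (back_away) idle — none
layer 1 (wander) active — suppresses: (0, -1)
layer 2 (escape) active — suppresses: (0, 2)
layer 3 (phototaxis) idle — unchanged: (0, 2)
layer 4 (avoid_obstacle) active — suppresses: (0, 2)
→ actuator (0, 2)
last writer: layer 4 = avoid_obstacle

avoid_obstacle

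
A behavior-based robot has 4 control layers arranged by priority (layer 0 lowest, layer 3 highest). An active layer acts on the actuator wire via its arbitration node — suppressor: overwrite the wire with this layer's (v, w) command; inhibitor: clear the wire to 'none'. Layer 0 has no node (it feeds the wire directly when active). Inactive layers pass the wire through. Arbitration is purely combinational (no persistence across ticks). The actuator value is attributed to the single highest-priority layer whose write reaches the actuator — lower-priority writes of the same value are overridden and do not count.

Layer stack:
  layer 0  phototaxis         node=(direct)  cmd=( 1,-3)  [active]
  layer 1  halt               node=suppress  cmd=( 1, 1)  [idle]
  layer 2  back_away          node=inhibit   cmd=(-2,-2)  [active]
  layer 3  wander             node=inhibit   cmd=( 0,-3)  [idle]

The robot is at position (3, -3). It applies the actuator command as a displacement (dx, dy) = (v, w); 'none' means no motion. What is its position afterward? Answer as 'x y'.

[0] phototaxis on; wire := (1, -3)
[1] halt off; pass (1, -3)
[2] back_away on (inhibit); wire := none
[3] wander off; pass none
output none
position: (3, -3) + none = (3, -3)

3 -3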